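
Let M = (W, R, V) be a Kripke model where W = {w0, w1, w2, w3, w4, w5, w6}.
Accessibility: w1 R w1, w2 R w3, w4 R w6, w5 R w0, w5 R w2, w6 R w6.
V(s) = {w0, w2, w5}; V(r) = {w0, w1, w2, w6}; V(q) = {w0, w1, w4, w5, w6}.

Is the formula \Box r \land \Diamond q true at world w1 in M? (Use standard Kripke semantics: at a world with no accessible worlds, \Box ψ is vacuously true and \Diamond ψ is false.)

Yes

Recall that \Box ψ holds at a world iff ψ holds at every accessible world, and \Diamond ψ holds iff ψ holds at some accessible world.
At w1: \Box r is true, \Diamond q is true, so \Box r \land \Diamond q is true.
  At w1: \Box r requires r at every successor {w1}.
    At w1: r is true.
  So \Box r is true at w1.
  At w1: \Diamond q requires q at some successor in {w1}.
    q holds at w1, so \Diamond q is true at w1.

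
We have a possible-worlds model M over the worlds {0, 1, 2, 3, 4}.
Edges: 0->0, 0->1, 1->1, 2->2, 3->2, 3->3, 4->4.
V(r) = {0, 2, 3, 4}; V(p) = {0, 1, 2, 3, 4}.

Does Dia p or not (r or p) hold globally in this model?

Let φ = Dia p or not (r or p). Evaluate φ at each world:
  0 (successors {0, 1}): φ is true.
  1 (successors {1}): φ is true.
  2 (successors {2}): φ is true.
  3 (successors {2, 3}): φ is true.
  4 (successors {4}): φ is true.
For instance, at 2:
  At 2: Dia p is true, not (r or p) is false, so Dia p or not (r or p) is true.
    At 2: Dia p requires p at some successor in {2}.
      p holds at 2, so Dia p is true at 2.

Yes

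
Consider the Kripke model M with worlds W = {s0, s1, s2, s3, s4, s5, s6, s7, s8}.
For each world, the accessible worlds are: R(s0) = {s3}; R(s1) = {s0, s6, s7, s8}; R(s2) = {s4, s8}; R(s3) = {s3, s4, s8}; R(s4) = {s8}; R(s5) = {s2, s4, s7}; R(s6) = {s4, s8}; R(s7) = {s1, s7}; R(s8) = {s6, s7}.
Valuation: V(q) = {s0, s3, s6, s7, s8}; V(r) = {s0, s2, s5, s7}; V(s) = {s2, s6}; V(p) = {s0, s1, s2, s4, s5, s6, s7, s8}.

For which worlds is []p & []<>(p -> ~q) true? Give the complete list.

s8

Recall that []ψ holds at a world iff ψ holds at every accessible world, and <>ψ holds iff ψ holds at some accessible world.
Let φ = []p & []<>(p -> ~q). Evaluate φ at each world:
  s0 (successors {s3}): φ is false.
  s1 (successors {s0, s6, s7, s8}): φ is false.
  s2 (successors {s4, s8}): φ is false.
  s3 (successors {s3, s4, s8}): φ is false.
  s4 (successors {s8}): φ is false.
  s5 (successors {s2, s4, s7}): φ is false.
  s6 (successors {s4, s8}): φ is false.
  s7 (successors {s1, s7}): φ is false.
  s8 (successors {s6, s7}): φ is true.
For instance, at s3:
  At s3: []p is false, []<>(p -> ~q) is false, so []p & []<>(p -> ~q) is false.
    At s3: []p requires p at every successor {s3, s4, s8}.
      p fails at s3, so []p is false at s3.
    At s3: []<>(p -> ~q) requires <>(p -> ~q) at every successor {s3, s4, s8}.
      <>(p -> ~q) fails at s4, so []<>(p -> ~q) is false at s3.
Satisfying worlds: {s8}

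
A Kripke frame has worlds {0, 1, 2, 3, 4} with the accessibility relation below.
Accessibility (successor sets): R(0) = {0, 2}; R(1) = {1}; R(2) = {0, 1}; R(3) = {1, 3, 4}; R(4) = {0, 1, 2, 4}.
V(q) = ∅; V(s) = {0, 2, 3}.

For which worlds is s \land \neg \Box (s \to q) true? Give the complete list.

Let φ = s \land \neg \Box (s \to q). Evaluate φ at each world:
  0 (successors {0, 2}): φ is true.
  1 (successors {1}): φ is false.
  2 (successors {0, 1}): φ is true.
  3 (successors {1, 3, 4}): φ is true.
  4 (successors {0, 1, 2, 4}): φ is false.
For instance, at 1:
  At 1: s is false, \neg \Box (s \to q) is false, so s \land \neg \Box (s \to q) is false.
    At 1: \Box (s \to q) is true, so \neg \Box (s \to q) is false.
      At 1: \Box (s \to q) requires s \to q at every successor {1}.
        At 1: s \to q is true.
      So \Box (s \to q) is true at 1.
Satisfying worlds: {0, 2, 3}

0, 2, 3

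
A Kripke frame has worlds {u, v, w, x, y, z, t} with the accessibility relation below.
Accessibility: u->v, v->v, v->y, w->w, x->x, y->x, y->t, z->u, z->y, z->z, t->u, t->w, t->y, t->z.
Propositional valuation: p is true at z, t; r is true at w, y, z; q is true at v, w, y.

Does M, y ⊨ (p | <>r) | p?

Recall that <>ψ holds at a world iff ψ holds at some accessible world.
At y: p | <>r is false, p is false, so (p | <>r) | p is false.
  At y: p is false, <>r is false, so p | <>r is false.
    At y: <>r requires r at some successor in {x, t}.
      At x: r is false.
      At t: r is false.
    So <>r is false at y.

No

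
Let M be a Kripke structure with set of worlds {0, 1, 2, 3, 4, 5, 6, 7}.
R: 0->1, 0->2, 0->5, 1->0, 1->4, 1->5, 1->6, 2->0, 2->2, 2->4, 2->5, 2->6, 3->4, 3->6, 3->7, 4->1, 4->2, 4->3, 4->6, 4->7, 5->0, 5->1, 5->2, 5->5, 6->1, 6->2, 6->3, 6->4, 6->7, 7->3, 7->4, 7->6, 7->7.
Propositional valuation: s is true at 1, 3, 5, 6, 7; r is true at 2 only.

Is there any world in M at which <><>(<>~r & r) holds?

Yes

Recall that <>ψ holds at a world iff ψ holds at some accessible world.
Let φ = <><>(<>~r & r). Evaluate φ at each world:
  0 (successors {1, 2, 5}): φ is true.
  1 (successors {0, 4, 5, 6}): φ is true.
  2 (successors {0, 2, 4, 5, 6}): φ is true.
  3 (successors {4, 6, 7}): φ is true.
  4 (successors {1, 2, 3, 6, 7}): φ is true.
  5 (successors {0, 1, 2, 5}): φ is true.
  6 (successors {1, 2, 3, 4, 7}): φ is true.
  7 (successors {3, 4, 6, 7}): φ is true.
Detail at 0 (witness):
  At 0: <><>(<>~r & r) requires <>(<>~r & r) at some successor in {1, 2, 5}.
    <>(<>~r & r) holds at 2, so <><>(<>~r & r) is true at 0.
      At 2: <>(<>~r & r) requires <>~r & r at some successor in {0, 2, 4, 5, 6}.
        <>~r & r holds at 2, so <>(<>~r & r) is true at 2.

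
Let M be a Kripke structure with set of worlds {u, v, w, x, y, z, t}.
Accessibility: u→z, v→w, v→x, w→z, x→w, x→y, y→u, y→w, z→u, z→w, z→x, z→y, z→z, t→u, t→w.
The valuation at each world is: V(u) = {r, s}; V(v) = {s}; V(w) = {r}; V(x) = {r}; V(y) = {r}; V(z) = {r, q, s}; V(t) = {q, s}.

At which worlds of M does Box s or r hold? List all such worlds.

u, w, x, y, z

Recall that Box ψ holds at a world iff ψ holds at every accessible world, and Dia ψ holds iff ψ holds at some accessible world.
Let φ = Box s or r. Evaluate φ at each world:
  u (successors {z}): φ is true.
  v (successors {w, x}): φ is false.
  w (successors {z}): φ is true.
  x (successors {w, y}): φ is true.
  y (successors {u, w}): φ is true.
  z (successors {u, w, x, y, z}): φ is true.
  t (successors {u, w}): φ is false.
For instance, at z:
  At z: Box s is false, r is true, so Box s or r is true.
    At z: Box s requires s at every successor {u, w, x, y, z}.
      s fails at w, so Box s is false at z.
Satisfying worlds: {u, w, x, y, z}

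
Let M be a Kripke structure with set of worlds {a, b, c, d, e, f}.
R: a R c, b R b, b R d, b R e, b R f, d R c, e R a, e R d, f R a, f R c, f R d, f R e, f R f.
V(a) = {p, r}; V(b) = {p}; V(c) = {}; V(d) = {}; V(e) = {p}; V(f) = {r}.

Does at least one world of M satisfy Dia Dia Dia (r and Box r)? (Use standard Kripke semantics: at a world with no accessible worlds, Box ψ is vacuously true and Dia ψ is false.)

Recall that Box ψ holds at a world iff ψ holds at every accessible world, and Dia ψ holds iff ψ holds at some accessible world.
Let φ = Dia Dia Dia (r and Box r). Evaluate φ at each world:
  a (successors {c}): φ is false.
  b (successors {b, d, e, f}): φ is false.
  c (successors ∅): φ is false.
  d (successors {c}): φ is false.
  e (successors {a, d}): φ is false.
  f (successors {a, c, d, e, f}): φ is false.
For instance, at a:
  At a: Dia Dia Dia (r and Box r) requires Dia Dia (r and Box r) at some successor in {c}.
    At c: Dia Dia (r and Box r) is false.
  So Dia Dia Dia (r and Box r) is false at a.

No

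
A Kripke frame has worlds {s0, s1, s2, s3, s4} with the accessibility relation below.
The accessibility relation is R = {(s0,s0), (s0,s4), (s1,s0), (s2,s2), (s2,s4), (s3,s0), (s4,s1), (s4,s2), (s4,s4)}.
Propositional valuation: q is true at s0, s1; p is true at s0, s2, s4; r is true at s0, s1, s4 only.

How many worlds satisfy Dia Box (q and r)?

Let φ = Dia Box (q and r). Evaluate φ at each world:
  s0 (successors {s0, s4}): φ is false.
  s1 (successors {s0}): φ is false.
  s2 (successors {s2, s4}): φ is false.
  s3 (successors {s0}): φ is false.
  s4 (successors {s1, s2, s4}): φ is true.
For instance, at s3:
  At s3: Dia Box (q and r) requires Box (q and r) at some successor in {s0}.
    At s0: Box (q and r) is false.
  So Dia Box (q and r) is false at s3.
Satisfying worlds: {s4}

1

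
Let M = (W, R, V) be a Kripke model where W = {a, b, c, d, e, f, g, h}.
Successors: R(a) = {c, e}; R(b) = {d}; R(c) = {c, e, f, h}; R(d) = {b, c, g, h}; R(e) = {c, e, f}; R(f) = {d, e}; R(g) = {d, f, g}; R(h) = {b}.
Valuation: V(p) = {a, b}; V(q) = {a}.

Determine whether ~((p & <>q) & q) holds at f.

At f: (p & <>q) & q is false, so ~((p & <>q) & q) is true.
  At f: p & <>q is false, q is false, so (p & <>q) & q is false.
    At f: p is false, <>q is false, so p & <>q is false.
      At f: <>q requires q at some successor in {d, e}.
        At d: q is false.
        At e: q is false.
      So <>q is false at f.

Yes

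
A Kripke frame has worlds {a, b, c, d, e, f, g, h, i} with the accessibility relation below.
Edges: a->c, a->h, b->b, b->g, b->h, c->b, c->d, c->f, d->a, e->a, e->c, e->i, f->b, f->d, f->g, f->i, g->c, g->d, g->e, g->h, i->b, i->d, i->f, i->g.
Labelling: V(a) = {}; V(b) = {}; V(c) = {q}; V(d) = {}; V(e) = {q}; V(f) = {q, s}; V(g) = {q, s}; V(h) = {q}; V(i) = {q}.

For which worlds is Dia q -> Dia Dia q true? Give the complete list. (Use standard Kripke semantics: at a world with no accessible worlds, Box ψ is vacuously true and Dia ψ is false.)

a, b, c, d, e, f, g, h, i

Let φ = Dia q -> Dia Dia q. Evaluate φ at each world:
  a (successors {c, h}): φ is true.
  b (successors {b, g, h}): φ is true.
  c (successors {b, d, f}): φ is true.
  d (successors {a}): φ is true.
  e (successors {a, c, i}): φ is true.
  f (successors {b, d, g, i}): φ is true.
  g (successors {c, d, e, h}): φ is true.
  h (successors ∅): φ is true.
  i (successors {b, d, f, g}): φ is true.
For instance, at g:
  At g: Dia q is true, Dia Dia q is true, so Dia q -> Dia Dia q is true.
    At g: Dia q requires q at some successor in {c, d, e, h}.
      q holds at c, so Dia q is true at g.
    At g: Dia Dia q requires Dia q at some successor in {c, d, e, h}.
      Dia q holds at c, so Dia Dia q is true at g.
Satisfying worlds: {a, b, c, d, e, f, g, h, i}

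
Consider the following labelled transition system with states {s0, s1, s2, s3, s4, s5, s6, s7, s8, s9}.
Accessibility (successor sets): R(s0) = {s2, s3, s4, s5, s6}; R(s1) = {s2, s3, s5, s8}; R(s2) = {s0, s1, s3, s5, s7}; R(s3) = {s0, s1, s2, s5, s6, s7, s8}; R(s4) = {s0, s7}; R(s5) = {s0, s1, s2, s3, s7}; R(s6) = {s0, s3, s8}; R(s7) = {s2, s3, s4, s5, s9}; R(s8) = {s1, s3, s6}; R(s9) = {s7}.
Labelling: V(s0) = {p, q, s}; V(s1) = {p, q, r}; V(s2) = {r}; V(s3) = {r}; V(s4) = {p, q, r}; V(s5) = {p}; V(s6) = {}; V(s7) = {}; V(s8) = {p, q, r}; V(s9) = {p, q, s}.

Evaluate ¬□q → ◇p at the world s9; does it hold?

Recall that □ψ holds at a world iff ψ holds at every accessible world, and ◇ψ holds iff ψ holds at some accessible world.
At s9: ¬□q is true, ◇p is false, so ¬□q → ◇p is false.
  At s9: □q is false, so ¬□q is true.
    At s9: □q requires q at every successor {s7}.
      q fails at s7, so □q is false at s9.
  At s9: ◇p requires p at some successor in {s7}.
    At s7: p is false.
  So ◇p is false at s9.

No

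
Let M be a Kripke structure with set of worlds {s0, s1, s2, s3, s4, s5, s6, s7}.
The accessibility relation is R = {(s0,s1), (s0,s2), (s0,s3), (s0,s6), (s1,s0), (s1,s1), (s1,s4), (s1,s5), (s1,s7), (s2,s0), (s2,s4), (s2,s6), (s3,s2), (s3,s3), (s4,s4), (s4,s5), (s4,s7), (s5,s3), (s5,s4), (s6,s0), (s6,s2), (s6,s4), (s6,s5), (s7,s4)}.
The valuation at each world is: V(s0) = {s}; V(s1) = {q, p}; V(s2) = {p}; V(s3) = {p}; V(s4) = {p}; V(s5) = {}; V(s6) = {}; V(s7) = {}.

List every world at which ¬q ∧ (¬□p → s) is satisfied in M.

s0, s3, s5, s7

Let φ = ¬q ∧ (¬□p → s). Evaluate φ at each world:
  s0 (successors {s1, s2, s3, s6}): φ is true.
  s1 (successors {s0, s1, s4, s5, s7}): φ is false.
  s2 (successors {s0, s4, s6}): φ is false.
  s3 (successors {s2, s3}): φ is true.
  s4 (successors {s4, s5, s7}): φ is false.
  s5 (successors {s3, s4}): φ is true.
  s6 (successors {s0, s2, s4, s5}): φ is false.
  s7 (successors {s4}): φ is true.
For instance, at s4:
  At s4: ¬q is true, ¬□p → s is false, so ¬q ∧ (¬□p → s) is false.
    At s4: ¬□p is true, s is false, so ¬□p → s is false.
      At s4: □p is false, so ¬□p is true.
Satisfying worlds: {s0, s3, s5, s7}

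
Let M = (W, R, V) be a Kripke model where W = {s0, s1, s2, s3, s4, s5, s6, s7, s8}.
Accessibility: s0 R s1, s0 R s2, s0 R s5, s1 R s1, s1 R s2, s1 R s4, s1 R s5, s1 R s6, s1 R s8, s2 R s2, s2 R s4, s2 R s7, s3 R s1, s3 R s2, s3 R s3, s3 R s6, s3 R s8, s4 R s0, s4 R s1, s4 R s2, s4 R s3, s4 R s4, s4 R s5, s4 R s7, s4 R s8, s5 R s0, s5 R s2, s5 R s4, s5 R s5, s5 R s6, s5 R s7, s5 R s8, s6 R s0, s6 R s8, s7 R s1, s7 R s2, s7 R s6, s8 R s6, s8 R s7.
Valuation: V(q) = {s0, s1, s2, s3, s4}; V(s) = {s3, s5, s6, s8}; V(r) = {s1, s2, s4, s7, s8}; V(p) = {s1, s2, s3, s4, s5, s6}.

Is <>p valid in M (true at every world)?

Let φ = <>p. Evaluate φ at each world:
  s0 (successors {s1, s2, s5}): φ is true.
  s1 (successors {s1, s2, s4, s5, s6, s8}): φ is true.
  s2 (successors {s2, s4, s7}): φ is true.
  s3 (successors {s1, s2, s3, s6, s8}): φ is true.
  s4 (successors {s0, s1, s2, s3, s4, s5, s7, s8}): φ is true.
  s5 (successors {s0, s2, s4, s5, s6, s7, s8}): φ is true.
  s6 (successors {s0, s8}): φ is false.
  s7 (successors {s1, s2, s6}): φ is true.
  s8 (successors {s6, s7}): φ is true.
Detail at s6 (counterexample):
  At s6: <>p requires p at some successor in {s0, s8}.
    At s0: p is false.
    At s8: p is false.
  So <>p is false at s6.

No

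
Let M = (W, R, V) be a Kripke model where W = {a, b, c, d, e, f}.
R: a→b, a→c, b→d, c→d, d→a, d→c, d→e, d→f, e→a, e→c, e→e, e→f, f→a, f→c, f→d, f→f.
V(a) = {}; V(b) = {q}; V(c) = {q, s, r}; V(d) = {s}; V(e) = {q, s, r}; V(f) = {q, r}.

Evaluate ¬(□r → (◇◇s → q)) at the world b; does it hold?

At b: □r → (◇◇s → q) is true, so ¬(□r → (◇◇s → q)) is false.
  At b: □r is false, ◇◇s → q is true, so □r → (◇◇s → q) is true.
    At b: □r requires r at every successor {d}.
      r fails at d, so □r is false at b.
    At b: ◇◇s is true, q is true, so ◇◇s → q is true.
      At b: ◇◇s requires ◇s at some successor in {d}.
        ◇s holds at d, so ◇◇s is true at b.

No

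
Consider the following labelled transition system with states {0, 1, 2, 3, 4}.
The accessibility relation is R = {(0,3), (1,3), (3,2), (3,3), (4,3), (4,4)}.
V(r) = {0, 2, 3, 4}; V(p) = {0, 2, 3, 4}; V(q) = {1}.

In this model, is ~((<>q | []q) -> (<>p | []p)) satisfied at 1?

No

At 1: (<>q | []q) -> (<>p | []p) is true, so ~((<>q | []q) -> (<>p | []p)) is false.
  At 1: <>q | []q is false, <>p | []p is true, so (<>q | []q) -> (<>p | []p) is true.
    At 1: <>q is false, []q is false, so <>q | []q is false.
      At 1: <>q requires q at some successor in {3}.
        At 3: q is false.
      So <>q is false at 1.
      At 1: []q requires q at every successor {3}.
        q fails at 3, so []q is false at 1.
    At 1: <>p is true, []p is true, so <>p | []p is true.
      At 1: <>p requires p at some successor in {3}.
        p holds at 3, so <>p is true at 1.
      At 1: []p requires p at every successor {3}.
        At 3: p is true.
      So []p is true at 1.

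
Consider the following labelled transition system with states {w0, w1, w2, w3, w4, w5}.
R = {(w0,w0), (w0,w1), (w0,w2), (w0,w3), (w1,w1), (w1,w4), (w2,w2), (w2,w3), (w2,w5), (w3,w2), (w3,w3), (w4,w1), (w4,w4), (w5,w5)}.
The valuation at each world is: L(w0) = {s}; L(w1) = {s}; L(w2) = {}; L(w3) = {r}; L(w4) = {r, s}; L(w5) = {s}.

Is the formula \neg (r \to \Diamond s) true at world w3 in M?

Recall that \Diamond ψ holds at a world iff ψ holds at some accessible world.
At w3: r \to \Diamond s is false, so \neg (r \to \Diamond s) is true.
  At w3: r is true, \Diamond s is false, so r \to \Diamond s is false.
    At w3: \Diamond s requires s at some successor in {w2, w3}.
      At w2: s is false.
      At w3: s is false.
    So \Diamond s is false at w3.

Yes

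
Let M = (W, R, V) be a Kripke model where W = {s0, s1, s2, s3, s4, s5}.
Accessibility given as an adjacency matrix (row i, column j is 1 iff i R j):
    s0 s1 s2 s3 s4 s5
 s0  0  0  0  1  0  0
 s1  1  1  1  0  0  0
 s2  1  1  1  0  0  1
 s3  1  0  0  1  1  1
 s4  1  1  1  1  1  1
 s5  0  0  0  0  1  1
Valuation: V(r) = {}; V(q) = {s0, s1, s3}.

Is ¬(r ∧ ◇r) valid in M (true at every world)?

Let φ = ¬(r ∧ ◇r). Evaluate φ at each world:
  s0 (successors {s3}): φ is true.
  s1 (successors {s0, s1, s2}): φ is true.
  s2 (successors {s0, s1, s2, s5}): φ is true.
  s3 (successors {s0, s3, s4, s5}): φ is true.
  s4 (successors {s0, s1, s2, s3, s4, s5}): φ is true.
  s5 (successors {s4, s5}): φ is true.
For instance, at s0:
  At s0: r ∧ ◇r is false, so ¬(r ∧ ◇r) is true.
    At s0: r is false, ◇r is false, so r ∧ ◇r is false.
      At s0: ◇r requires r at some successor in {s3}.
        At s3: r is false.
      So ◇r is false at s0.

Yes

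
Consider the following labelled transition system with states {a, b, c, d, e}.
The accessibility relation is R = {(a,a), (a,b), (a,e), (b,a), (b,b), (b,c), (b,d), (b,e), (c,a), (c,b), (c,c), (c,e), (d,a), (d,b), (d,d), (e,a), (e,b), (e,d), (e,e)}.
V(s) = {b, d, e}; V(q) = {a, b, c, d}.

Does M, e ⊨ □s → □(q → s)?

At e: □s is false, □(q → s) is false, so □s → □(q → s) is true.
  At e: □s requires s at every successor {a, b, d, e}.
    s fails at a, so □s is false at e.
  At e: □(q → s) requires q → s at every successor {a, b, d, e}.
    q → s fails at a, so □(q → s) is false at e.

Yes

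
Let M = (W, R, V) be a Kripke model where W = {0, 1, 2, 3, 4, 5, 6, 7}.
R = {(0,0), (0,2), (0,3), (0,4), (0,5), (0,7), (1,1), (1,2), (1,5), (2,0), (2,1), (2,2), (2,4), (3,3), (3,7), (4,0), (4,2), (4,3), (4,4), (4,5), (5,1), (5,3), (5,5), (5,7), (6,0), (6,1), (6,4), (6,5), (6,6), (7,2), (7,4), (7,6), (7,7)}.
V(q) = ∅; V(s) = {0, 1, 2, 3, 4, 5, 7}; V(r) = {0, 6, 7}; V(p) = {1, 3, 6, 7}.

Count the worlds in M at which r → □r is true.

Recall that □ψ holds at a world iff ψ holds at every accessible world, and ◇ψ holds iff ψ holds at some accessible world.
Let φ = r → □r. Evaluate φ at each world:
  0 (successors {0, 2, 3, 4, 5, 7}): φ is false.
  1 (successors {1, 2, 5}): φ is true.
  2 (successors {0, 1, 2, 4}): φ is true.
  3 (successors {3, 7}): φ is true.
  4 (successors {0, 2, 3, 4, 5}): φ is true.
  5 (successors {1, 3, 5, 7}): φ is true.
  6 (successors {0, 1, 4, 5, 6}): φ is false.
  7 (successors {2, 4, 6, 7}): φ is false.
For instance, at 1:
  At 1: r is false, □r is false, so r → □r is true.
    At 1: □r requires r at every successor {1, 2, 5}.
      r fails at 1, so □r is false at 1.
Satisfying worlds: {1, 2, 3, 4, 5}

5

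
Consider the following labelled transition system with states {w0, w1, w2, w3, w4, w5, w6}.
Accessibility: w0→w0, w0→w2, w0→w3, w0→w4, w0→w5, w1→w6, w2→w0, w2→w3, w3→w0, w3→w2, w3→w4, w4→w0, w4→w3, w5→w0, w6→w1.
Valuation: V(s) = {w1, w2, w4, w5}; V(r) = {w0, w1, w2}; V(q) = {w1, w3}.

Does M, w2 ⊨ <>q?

Yes

Recall that <>ψ holds at a world iff ψ holds at some accessible world.
At w2: <>q requires q at some successor in {w0, w3}.
  q holds at w3, so <>q is true at w2.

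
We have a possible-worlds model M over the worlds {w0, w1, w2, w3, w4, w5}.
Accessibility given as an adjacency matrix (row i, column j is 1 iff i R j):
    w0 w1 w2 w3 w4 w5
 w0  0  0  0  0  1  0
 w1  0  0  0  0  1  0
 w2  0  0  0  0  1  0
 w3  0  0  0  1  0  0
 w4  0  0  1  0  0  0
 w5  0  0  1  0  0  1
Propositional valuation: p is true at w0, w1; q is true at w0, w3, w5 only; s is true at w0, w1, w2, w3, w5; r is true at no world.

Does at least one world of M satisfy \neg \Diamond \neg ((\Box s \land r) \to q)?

Recall that \Box ψ holds at a world iff ψ holds at every accessible world, and \Diamond ψ holds iff ψ holds at some accessible world.
Let φ = \neg \Diamond \neg ((\Box s \land r) \to q). Evaluate φ at each world:
  w0 (successors {w4}): φ is true.
  w1 (successors {w4}): φ is true.
  w2 (successors {w4}): φ is true.
  w3 (successors {w3}): φ is true.
  w4 (successors {w2}): φ is true.
  w5 (successors {w2, w5}): φ is true.
Detail at w0 (witness):
  At w0: \Diamond \neg ((\Box s \land r) \to q) is false, so \neg \Diamond \neg ((\Box s \land r) \to q) is true.
    At w0: \Diamond \neg ((\Box s \land r) \to q) requires \neg ((\Box s \land r) \to q) at some successor in {w4}.
      At w4: \neg ((\Box s \land r) \to q) is false.
    So \Diamond \neg ((\Box s \land r) \to q) is false at w0.

Yes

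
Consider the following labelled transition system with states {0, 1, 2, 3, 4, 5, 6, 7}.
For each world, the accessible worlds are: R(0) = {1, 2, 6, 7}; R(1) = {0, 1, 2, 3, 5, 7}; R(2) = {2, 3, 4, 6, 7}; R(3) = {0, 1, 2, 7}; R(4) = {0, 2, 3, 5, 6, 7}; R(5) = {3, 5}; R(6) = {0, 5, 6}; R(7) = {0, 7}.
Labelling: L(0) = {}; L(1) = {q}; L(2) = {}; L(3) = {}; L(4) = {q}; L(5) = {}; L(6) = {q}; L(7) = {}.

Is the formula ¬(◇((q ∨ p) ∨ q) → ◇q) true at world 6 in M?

No

Recall that ◇ψ holds at a world iff ψ holds at some accessible world.
At 6: ◇((q ∨ p) ∨ q) → ◇q is true, so ¬(◇((q ∨ p) ∨ q) → ◇q) is false.
  At 6: ◇((q ∨ p) ∨ q) is true, ◇q is true, so ◇((q ∨ p) ∨ q) → ◇q is true.
    At 6: ◇((q ∨ p) ∨ q) requires (q ∨ p) ∨ q at some successor in {0, 5, 6}.
      (q ∨ p) ∨ q holds at 6, so ◇((q ∨ p) ∨ q) is true at 6.
    At 6: ◇q requires q at some successor in {0, 5, 6}.
      q holds at 6, so ◇q is true at 6.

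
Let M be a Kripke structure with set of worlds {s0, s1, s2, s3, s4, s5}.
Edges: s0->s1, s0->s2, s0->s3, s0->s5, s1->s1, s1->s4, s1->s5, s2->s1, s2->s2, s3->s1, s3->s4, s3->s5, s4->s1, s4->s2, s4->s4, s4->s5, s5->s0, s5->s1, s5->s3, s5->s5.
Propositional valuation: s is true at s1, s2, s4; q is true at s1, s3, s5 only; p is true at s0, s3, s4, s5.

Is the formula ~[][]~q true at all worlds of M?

Let φ = ~[][]~q. Evaluate φ at each world:
  s0 (successors {s1, s2, s3, s5}): φ is true.
  s1 (successors {s1, s4, s5}): φ is true.
  s2 (successors {s1, s2}): φ is true.
  s3 (successors {s1, s4, s5}): φ is true.
  s4 (successors {s1, s2, s4, s5}): φ is true.
  s5 (successors {s0, s1, s3, s5}): φ is true.
For instance, at s0:
  At s0: [][]~q is false, so ~[][]~q is true.
    At s0: [][]~q requires []~q at every successor {s1, s2, s3, s5}.
      []~q fails at s1, so [][]~q is false at s0.

Yes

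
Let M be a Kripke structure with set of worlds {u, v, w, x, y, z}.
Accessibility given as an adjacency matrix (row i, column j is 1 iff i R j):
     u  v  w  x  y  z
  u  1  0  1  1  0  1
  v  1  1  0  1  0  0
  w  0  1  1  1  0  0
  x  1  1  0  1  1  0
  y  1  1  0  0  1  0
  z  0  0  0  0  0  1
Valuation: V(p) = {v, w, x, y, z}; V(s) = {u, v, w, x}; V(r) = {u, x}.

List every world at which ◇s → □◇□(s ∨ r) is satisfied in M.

Let φ = ◇s → □◇□(s ∨ r). Evaluate φ at each world:
  u (successors {u, w, x, z}): φ is false.
  v (successors {u, v, x}): φ is true.
  w (successors {v, w, x}): φ is true.
  x (successors {u, v, x, y}): φ is true.
  y (successors {u, v, y}): φ is true.
  z (successors {z}): φ is true.
For instance, at z:
  At z: ◇s is false, □◇□(s ∨ r) is false, so ◇s → □◇□(s ∨ r) is true.
    At z: ◇s requires s at some successor in {z}.
      At z: s is false.
    So ◇s is false at z.
    At z: □◇□(s ∨ r) requires ◇□(s ∨ r) at every successor {z}.
      ◇□(s ∨ r) fails at z, so □◇□(s ∨ r) is false at z.
Satisfying worlds: {v, w, x, y, z}

v, w, x, y, z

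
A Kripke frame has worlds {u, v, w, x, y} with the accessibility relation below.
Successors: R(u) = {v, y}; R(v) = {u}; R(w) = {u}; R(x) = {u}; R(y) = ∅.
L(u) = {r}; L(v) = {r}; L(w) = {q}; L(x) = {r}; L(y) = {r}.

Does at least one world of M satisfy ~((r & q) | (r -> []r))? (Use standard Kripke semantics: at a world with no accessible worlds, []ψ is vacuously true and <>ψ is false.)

No

Let φ = ~((r & q) | (r -> []r)). Evaluate φ at each world:
  u (successors {v, y}): φ is false.
  v (successors {u}): φ is false.
  w (successors {u}): φ is false.
  x (successors {u}): φ is false.
  y (successors ∅): φ is false.
For instance, at x:
  At x: (r & q) | (r -> []r) is true, so ~((r & q) | (r -> []r)) is false.
    At x: r & q is false, r -> []r is true, so (r & q) | (r -> []r) is true.
      At x: r is true, []r is true, so r -> []r is true.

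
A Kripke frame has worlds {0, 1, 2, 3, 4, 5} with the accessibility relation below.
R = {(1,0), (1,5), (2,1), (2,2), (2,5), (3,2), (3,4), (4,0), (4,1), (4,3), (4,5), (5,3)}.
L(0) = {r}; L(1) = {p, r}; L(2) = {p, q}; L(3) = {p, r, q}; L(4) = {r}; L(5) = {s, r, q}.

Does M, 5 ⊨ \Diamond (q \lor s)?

Recall that \Diamond ψ holds at a world iff ψ holds at some accessible world.
At 5: \Diamond (q \lor s) requires q \lor s at some successor in {3}.
  q \lor s holds at 3, so \Diamond (q \lor s) is true at 5.

Yes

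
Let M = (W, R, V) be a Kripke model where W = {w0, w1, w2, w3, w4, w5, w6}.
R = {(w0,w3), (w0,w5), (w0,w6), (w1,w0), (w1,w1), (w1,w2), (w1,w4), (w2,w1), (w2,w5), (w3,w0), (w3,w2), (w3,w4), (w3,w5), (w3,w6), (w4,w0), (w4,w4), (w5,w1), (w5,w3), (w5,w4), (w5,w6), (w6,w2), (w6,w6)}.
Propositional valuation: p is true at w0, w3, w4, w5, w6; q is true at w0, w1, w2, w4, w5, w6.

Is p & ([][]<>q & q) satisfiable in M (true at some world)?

Yes

Recall that []ψ holds at a world iff ψ holds at every accessible world, and <>ψ holds iff ψ holds at some accessible world.
Let φ = p & ([][]<>q & q). Evaluate φ at each world:
  w0 (successors {w3, w5, w6}): φ is true.
  w1 (successors {w0, w1, w2, w4}): φ is false.
  w2 (successors {w1, w5}): φ is false.
  w3 (successors {w0, w2, w4, w5, w6}): φ is false.
  w4 (successors {w0, w4}): φ is true.
  w5 (successors {w1, w3, w4, w6}): φ is true.
  w6 (successors {w2, w6}): φ is true.
Detail at w0 (witness):
  At w0: p is true, [][]<>q & q is true, so p & ([][]<>q & q) is true.
    At w0: [][]<>q is true, q is true, so [][]<>q & q is true.
      At w0: [][]<>q requires []<>q at every successor {w3, w5, w6}.
        At w3: []<>q is true.
        At w5: []<>q is true.
        At w6: []<>q is true.
      So [][]<>q is true at w0.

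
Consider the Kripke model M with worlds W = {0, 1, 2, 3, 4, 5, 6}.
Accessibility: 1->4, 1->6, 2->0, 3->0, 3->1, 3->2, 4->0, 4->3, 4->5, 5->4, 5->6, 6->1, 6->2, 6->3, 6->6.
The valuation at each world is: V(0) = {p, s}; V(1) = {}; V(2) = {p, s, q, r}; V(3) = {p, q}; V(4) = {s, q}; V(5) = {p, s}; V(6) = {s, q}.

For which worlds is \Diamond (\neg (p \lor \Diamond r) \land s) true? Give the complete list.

Let φ = \Diamond (\neg (p \lor \Diamond r) \land s). Evaluate φ at each world:
  0 (successors ∅): φ is false.
  1 (successors {4, 6}): φ is true.
  2 (successors {0}): φ is false.
  3 (successors {0, 1, 2}): φ is false.
  4 (successors {0, 3, 5}): φ is false.
  5 (successors {4, 6}): φ is true.
  6 (successors {1, 2, 3, 6}): φ is false.
For instance, at 3:
  At 3: \Diamond (\neg (p \lor \Diamond r) \land s) requires \neg (p \lor \Diamond r) \land s at some successor in {0, 1, 2}.
    At 0: \neg (p \lor \Diamond r) \land s is false.
    At 1: \neg (p \lor \Diamond r) \land s is false.
    At 2: \neg (p \lor \Diamond r) \land s is false.
  So \Diamond (\neg (p \lor \Diamond r) \land s) is false at 3.
Satisfying worlds: {1, 5}

1, 5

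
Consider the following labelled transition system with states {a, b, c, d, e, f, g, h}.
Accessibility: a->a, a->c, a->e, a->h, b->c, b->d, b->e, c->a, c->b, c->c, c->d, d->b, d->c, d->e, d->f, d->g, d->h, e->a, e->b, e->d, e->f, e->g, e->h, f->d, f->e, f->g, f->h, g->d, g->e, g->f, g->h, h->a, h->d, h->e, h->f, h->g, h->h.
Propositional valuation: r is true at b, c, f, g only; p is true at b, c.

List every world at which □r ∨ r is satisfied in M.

b, c, f, g

Recall that □ψ holds at a world iff ψ holds at every accessible world, and ◇ψ holds iff ψ holds at some accessible world.
Let φ = □r ∨ r. Evaluate φ at each world:
  a (successors {a, c, e, h}): φ is false.
  b (successors {c, d, e}): φ is true.
  c (successors {a, b, c, d}): φ is true.
  d (successors {b, c, e, f, g, h}): φ is false.
  e (successors {a, b, d, f, g, h}): φ is false.
  f (successors {d, e, g, h}): φ is true.
  g (successors {d, e, f, h}): φ is true.
  h (successors {a, d, e, f, g, h}): φ is false.
For instance, at c:
  At c: □r is false, r is true, so □r ∨ r is true.
    At c: □r requires r at every successor {a, b, c, d}.
      r fails at a, so □r is false at c.
Satisfying worlds: {b, c, f, g}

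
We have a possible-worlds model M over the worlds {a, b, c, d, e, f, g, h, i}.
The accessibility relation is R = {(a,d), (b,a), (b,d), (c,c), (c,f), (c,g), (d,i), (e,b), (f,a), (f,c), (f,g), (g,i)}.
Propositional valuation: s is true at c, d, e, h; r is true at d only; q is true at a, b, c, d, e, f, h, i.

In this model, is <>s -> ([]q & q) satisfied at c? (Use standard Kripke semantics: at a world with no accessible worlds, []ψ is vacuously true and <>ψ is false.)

No

Recall that []ψ holds at a world iff ψ holds at every accessible world, and <>ψ holds iff ψ holds at some accessible world.
At c: <>s is true, []q & q is false, so <>s -> ([]q & q) is false.
  At c: <>s requires s at some successor in {c, f, g}.
    s holds at c, so <>s is true at c.
  At c: []q is false, q is true, so []q & q is false.
    At c: []q requires q at every successor {c, f, g}.
      q fails at g, so []q is false at c.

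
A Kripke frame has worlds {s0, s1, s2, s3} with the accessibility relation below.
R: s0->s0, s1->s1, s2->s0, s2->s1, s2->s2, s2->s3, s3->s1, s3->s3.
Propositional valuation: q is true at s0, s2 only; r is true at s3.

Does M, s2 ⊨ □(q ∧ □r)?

Recall that □ψ holds at a world iff ψ holds at every accessible world, and ◇ψ holds iff ψ holds at some accessible world.
At s2: □(q ∧ □r) requires q ∧ □r at every successor {s0, s1, s2, s3}.
  q ∧ □r fails at s0, so □(q ∧ □r) is false at s2.
    At s0: q is true, □r is false, so q ∧ □r is false.
      At s0: □r requires r at every successor {s0}.
        r fails at s0, so □r is false at s0.

No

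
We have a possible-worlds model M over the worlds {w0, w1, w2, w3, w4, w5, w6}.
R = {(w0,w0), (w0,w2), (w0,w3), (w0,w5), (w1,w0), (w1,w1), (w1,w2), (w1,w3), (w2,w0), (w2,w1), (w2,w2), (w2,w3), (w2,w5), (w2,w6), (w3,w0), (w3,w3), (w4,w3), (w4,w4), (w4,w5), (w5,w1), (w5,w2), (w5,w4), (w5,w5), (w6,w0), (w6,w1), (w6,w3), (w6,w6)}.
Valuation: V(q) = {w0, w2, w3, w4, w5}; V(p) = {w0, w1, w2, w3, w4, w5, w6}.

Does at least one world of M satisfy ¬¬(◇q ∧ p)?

Yes

Let φ = ¬¬(◇q ∧ p). Evaluate φ at each world:
  w0 (successors {w0, w2, w3, w5}): φ is true.
  w1 (successors {w0, w1, w2, w3}): φ is true.
  w2 (successors {w0, w1, w2, w3, w5, w6}): φ is true.
  w3 (successors {w0, w3}): φ is true.
  w4 (successors {w3, w4, w5}): φ is true.
  w5 (successors {w1, w2, w4, w5}): φ is true.
  w6 (successors {w0, w1, w3, w6}): φ is true.
Detail at w0 (witness):
  At w0: ¬(◇q ∧ p) is false, so ¬¬(◇q ∧ p) is true.
    At w0: ◇q ∧ p is true, so ¬(◇q ∧ p) is false.
      At w0: ◇q is true, p is true, so ◇q ∧ p is true.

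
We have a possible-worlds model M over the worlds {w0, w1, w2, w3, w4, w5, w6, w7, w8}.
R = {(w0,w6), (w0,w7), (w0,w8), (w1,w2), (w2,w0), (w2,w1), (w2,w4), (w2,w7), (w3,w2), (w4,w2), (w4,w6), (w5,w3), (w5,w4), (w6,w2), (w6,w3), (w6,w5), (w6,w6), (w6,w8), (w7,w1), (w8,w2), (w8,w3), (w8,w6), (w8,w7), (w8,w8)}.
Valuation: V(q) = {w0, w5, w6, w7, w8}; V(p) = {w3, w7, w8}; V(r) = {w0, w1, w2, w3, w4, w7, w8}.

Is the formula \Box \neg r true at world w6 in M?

No

At w6: \Box \neg r requires \neg r at every successor {w2, w3, w5, w6, w8}.
  \neg r fails at w2, so \Box \neg r is false at w6.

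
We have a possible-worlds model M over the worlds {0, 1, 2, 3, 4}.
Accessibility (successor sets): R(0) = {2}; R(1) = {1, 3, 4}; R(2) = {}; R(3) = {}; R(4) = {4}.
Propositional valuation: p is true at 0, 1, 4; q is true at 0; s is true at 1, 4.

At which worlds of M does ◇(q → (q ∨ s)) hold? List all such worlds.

Let φ = ◇(q → (q ∨ s)). Evaluate φ at each world:
  0 (successors {2}): φ is true.
  1 (successors {1, 3, 4}): φ is true.
  2 (successors ∅): φ is false.
  3 (successors ∅): φ is false.
  4 (successors {4}): φ is true.
For instance, at 1:
  At 1: ◇(q → (q ∨ s)) requires q → (q ∨ s) at some successor in {1, 3, 4}.
    q → (q ∨ s) holds at 1, so ◇(q → (q ∨ s)) is true at 1.
Satisfying worlds: {0, 1, 4}

0, 1, 4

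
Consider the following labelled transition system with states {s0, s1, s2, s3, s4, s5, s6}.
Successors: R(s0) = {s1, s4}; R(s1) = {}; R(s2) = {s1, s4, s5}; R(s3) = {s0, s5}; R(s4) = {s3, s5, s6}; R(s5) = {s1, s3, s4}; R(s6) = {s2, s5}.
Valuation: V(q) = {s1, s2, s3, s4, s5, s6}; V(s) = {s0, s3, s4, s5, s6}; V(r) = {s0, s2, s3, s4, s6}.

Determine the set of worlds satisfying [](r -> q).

Recall that []ψ holds at a world iff ψ holds at every accessible world, and <>ψ holds iff ψ holds at some accessible world.
Let φ = [](r -> q). Evaluate φ at each world:
  s0 (successors {s1, s4}): φ is true.
  s1 (successors ∅): φ is true.
  s2 (successors {s1, s4, s5}): φ is true.
  s3 (successors {s0, s5}): φ is false.
  s4 (successors {s3, s5, s6}): φ is true.
  s5 (successors {s1, s3, s4}): φ is true.
  s6 (successors {s2, s5}): φ is true.
For instance, at s3:
  At s3: [](r -> q) requires r -> q at every successor {s0, s5}.
    r -> q fails at s0, so [](r -> q) is false at s3.
Satisfying worlds: {s0, s1, s2, s4, s5, s6}

s0, s1, s2, s4, s5, s6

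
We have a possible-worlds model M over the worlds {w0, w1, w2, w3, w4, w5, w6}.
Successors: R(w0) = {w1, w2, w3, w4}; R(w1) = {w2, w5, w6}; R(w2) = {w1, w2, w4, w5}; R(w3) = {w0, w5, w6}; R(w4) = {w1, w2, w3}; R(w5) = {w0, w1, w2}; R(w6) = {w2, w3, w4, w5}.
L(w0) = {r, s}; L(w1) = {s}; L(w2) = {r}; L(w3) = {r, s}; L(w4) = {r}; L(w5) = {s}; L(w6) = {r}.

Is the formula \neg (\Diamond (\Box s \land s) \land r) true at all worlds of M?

Recall that \Box ψ holds at a world iff ψ holds at every accessible world, and \Diamond ψ holds iff ψ holds at some accessible world.
Let φ = \neg (\Diamond (\Box s \land s) \land r). Evaluate φ at each world:
  w0 (successors {w1, w2, w3, w4}): φ is true.
  w1 (successors {w2, w5, w6}): φ is true.
  w2 (successors {w1, w2, w4, w5}): φ is true.
  w3 (successors {w0, w5, w6}): φ is true.
  w4 (successors {w1, w2, w3}): φ is true.
  w5 (successors {w0, w1, w2}): φ is true.
  w6 (successors {w2, w3, w4, w5}): φ is true.
For instance, at w6:
  At w6: \Diamond (\Box s \land s) \land r is false, so \neg (\Diamond (\Box s \land s) \land r) is true.
    At w6: \Diamond (\Box s \land s) is false, r is true, so \Diamond (\Box s \land s) \land r is false.
      At w6: \Diamond (\Box s \land s) requires \Box s \land s at some successor in {w2, w3, w4, w5}.
        At w2: \Box s \land s is false.
        At w3: \Box s \land s is false.
        At w4: \Box s \land s is false.
        At w5: \Box s \land s is false.
      So \Diamond (\Box s \land s) is false at w6.

Yes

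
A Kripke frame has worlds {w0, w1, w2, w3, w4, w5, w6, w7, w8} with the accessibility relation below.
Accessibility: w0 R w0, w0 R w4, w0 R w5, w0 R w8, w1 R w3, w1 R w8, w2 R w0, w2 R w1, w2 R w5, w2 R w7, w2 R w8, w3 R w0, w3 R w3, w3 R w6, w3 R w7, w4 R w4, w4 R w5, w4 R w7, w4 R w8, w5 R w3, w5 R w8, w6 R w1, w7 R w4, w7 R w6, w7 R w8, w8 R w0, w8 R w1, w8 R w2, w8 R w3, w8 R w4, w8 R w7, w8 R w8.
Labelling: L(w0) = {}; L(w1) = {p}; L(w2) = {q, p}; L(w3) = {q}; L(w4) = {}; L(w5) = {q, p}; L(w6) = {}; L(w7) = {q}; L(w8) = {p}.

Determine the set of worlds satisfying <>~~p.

w0, w1, w2, w4, w5, w6, w7, w8

Let φ = <>~~p. Evaluate φ at each world:
  w0 (successors {w0, w4, w5, w8}): φ is true.
  w1 (successors {w3, w8}): φ is true.
  w2 (successors {w0, w1, w5, w7, w8}): φ is true.
  w3 (successors {w0, w3, w6, w7}): φ is false.
  w4 (successors {w4, w5, w7, w8}): φ is true.
  w5 (successors {w3, w8}): φ is true.
  w6 (successors {w1}): φ is true.
  w7 (successors {w4, w6, w8}): φ is true.
  w8 (successors {w0, w1, w2, w3, w4, w7, w8}): φ is true.
For instance, at w0:
  At w0: <>~~p requires ~~p at some successor in {w0, w4, w5, w8}.
    ~~p holds at w5, so <>~~p is true at w0.
Satisfying worlds: {w0, w1, w2, w4, w5, w6, w7, w8}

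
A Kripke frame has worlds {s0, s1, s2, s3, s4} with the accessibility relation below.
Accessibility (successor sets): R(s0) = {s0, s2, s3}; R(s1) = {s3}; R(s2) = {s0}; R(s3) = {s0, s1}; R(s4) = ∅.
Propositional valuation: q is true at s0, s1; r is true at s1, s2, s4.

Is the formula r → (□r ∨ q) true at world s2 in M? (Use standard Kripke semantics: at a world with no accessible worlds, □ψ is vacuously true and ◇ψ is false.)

At s2: r is true, □r ∨ q is false, so r → (□r ∨ q) is false.
  At s2: □r is false, q is false, so □r ∨ q is false.
    At s2: □r requires r at every successor {s0}.
      r fails at s0, so □r is false at s2.

No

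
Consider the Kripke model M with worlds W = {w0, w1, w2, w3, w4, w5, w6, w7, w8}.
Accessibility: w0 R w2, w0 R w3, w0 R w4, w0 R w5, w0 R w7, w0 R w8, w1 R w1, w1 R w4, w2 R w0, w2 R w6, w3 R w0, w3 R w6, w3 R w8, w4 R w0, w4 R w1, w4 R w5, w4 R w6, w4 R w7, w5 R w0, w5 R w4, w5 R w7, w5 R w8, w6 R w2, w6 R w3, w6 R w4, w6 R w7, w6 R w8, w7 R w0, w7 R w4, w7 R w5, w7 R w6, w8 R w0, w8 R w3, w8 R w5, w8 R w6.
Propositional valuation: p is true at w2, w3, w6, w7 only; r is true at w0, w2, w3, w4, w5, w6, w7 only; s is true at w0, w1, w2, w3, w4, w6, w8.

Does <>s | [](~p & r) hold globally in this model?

Yes

Recall that []ψ holds at a world iff ψ holds at every accessible world, and <>ψ holds iff ψ holds at some accessible world.
Let φ = <>s | [](~p & r). Evaluate φ at each world:
  w0 (successors {w2, w3, w4, w5, w7, w8}): φ is true.
  w1 (successors {w1, w4}): φ is true.
  w2 (successors {w0, w6}): φ is true.
  w3 (successors {w0, w6, w8}): φ is true.
  w4 (successors {w0, w1, w5, w6, w7}): φ is true.
  w5 (successors {w0, w4, w7, w8}): φ is true.
  w6 (successors {w2, w3, w4, w7, w8}): φ is true.
  w7 (successors {w0, w4, w5, w6}): φ is true.
  w8 (successors {w0, w3, w5, w6}): φ is true.
For instance, at w6:
  At w6: <>s is true, [](~p & r) is false, so <>s | [](~p & r) is true.
    At w6: <>s requires s at some successor in {w2, w3, w4, w7, w8}.
      s holds at w2, so <>s is true at w6.
    At w6: [](~p & r) requires ~p & r at every successor {w2, w3, w4, w7, w8}.
      ~p & r fails at w2, so [](~p & r) is false at w6.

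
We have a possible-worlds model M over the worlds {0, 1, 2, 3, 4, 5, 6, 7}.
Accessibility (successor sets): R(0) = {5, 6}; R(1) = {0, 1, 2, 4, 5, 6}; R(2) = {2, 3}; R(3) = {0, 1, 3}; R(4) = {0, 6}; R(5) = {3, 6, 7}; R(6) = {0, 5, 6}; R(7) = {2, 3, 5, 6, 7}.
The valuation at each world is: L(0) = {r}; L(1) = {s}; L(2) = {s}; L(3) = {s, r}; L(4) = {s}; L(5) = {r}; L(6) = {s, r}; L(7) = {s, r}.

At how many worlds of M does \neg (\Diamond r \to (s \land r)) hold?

5

Let φ = \neg (\Diamond r \to (s \land r)). Evaluate φ at each world:
  0 (successors {5, 6}): φ is true.
  1 (successors {0, 1, 2, 4, 5, 6}): φ is true.
  2 (successors {2, 3}): φ is true.
  3 (successors {0, 1, 3}): φ is false.
  4 (successors {0, 6}): φ is true.
  5 (successors {3, 6, 7}): φ is true.
  6 (successors {0, 5, 6}): φ is false.
  7 (successors {2, 3, 5, 6, 7}): φ is false.
For instance, at 3:
  At 3: \Diamond r \to (s \land r) is true, so \neg (\Diamond r \to (s \land r)) is false.
    At 3: \Diamond r is true, s \land r is true, so \Diamond r \to (s \land r) is true.
      At 3: \Diamond r requires r at some successor in {0, 1, 3}.
        r holds at 0, so \Diamond r is true at 3.
Satisfying worlds: {0, 1, 2, 4, 5}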